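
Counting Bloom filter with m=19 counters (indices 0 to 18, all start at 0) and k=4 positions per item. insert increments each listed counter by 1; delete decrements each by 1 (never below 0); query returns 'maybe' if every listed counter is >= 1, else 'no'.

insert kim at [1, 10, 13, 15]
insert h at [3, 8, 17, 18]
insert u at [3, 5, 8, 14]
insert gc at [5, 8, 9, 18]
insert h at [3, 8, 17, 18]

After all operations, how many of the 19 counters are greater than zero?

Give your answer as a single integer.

Step 1: insert kim at [1, 10, 13, 15] -> counters=[0,1,0,0,0,0,0,0,0,0,1,0,0,1,0,1,0,0,0]
Step 2: insert h at [3, 8, 17, 18] -> counters=[0,1,0,1,0,0,0,0,1,0,1,0,0,1,0,1,0,1,1]
Step 3: insert u at [3, 5, 8, 14] -> counters=[0,1,0,2,0,1,0,0,2,0,1,0,0,1,1,1,0,1,1]
Step 4: insert gc at [5, 8, 9, 18] -> counters=[0,1,0,2,0,2,0,0,3,1,1,0,0,1,1,1,0,1,2]
Step 5: insert h at [3, 8, 17, 18] -> counters=[0,1,0,3,0,2,0,0,4,1,1,0,0,1,1,1,0,2,3]
Final counters=[0,1,0,3,0,2,0,0,4,1,1,0,0,1,1,1,0,2,3] -> 11 nonzero

Answer: 11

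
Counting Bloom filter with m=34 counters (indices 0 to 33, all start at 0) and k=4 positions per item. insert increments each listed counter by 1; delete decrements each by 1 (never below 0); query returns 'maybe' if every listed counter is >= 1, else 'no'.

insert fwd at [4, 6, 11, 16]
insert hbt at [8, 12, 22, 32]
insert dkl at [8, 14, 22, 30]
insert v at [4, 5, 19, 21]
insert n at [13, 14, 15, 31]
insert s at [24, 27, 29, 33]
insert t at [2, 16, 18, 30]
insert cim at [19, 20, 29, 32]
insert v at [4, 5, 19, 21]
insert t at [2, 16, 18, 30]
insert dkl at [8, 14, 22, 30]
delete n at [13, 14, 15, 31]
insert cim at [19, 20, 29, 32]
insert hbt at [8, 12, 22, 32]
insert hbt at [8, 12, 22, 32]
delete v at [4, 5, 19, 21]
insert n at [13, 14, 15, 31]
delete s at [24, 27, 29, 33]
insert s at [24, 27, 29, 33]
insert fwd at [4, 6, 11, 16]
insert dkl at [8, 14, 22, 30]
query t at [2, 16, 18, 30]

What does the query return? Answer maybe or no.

Step 1: insert fwd at [4, 6, 11, 16] -> counters=[0,0,0,0,1,0,1,0,0,0,0,1,0,0,0,0,1,0,0,0,0,0,0,0,0,0,0,0,0,0,0,0,0,0]
Step 2: insert hbt at [8, 12, 22, 32] -> counters=[0,0,0,0,1,0,1,0,1,0,0,1,1,0,0,0,1,0,0,0,0,0,1,0,0,0,0,0,0,0,0,0,1,0]
Step 3: insert dkl at [8, 14, 22, 30] -> counters=[0,0,0,0,1,0,1,0,2,0,0,1,1,0,1,0,1,0,0,0,0,0,2,0,0,0,0,0,0,0,1,0,1,0]
Step 4: insert v at [4, 5, 19, 21] -> counters=[0,0,0,0,2,1,1,0,2,0,0,1,1,0,1,0,1,0,0,1,0,1,2,0,0,0,0,0,0,0,1,0,1,0]
Step 5: insert n at [13, 14, 15, 31] -> counters=[0,0,0,0,2,1,1,0,2,0,0,1,1,1,2,1,1,0,0,1,0,1,2,0,0,0,0,0,0,0,1,1,1,0]
Step 6: insert s at [24, 27, 29, 33] -> counters=[0,0,0,0,2,1,1,0,2,0,0,1,1,1,2,1,1,0,0,1,0,1,2,0,1,0,0,1,0,1,1,1,1,1]
Step 7: insert t at [2, 16, 18, 30] -> counters=[0,0,1,0,2,1,1,0,2,0,0,1,1,1,2,1,2,0,1,1,0,1,2,0,1,0,0,1,0,1,2,1,1,1]
Step 8: insert cim at [19, 20, 29, 32] -> counters=[0,0,1,0,2,1,1,0,2,0,0,1,1,1,2,1,2,0,1,2,1,1,2,0,1,0,0,1,0,2,2,1,2,1]
Step 9: insert v at [4, 5, 19, 21] -> counters=[0,0,1,0,3,2,1,0,2,0,0,1,1,1,2,1,2,0,1,3,1,2,2,0,1,0,0,1,0,2,2,1,2,1]
Step 10: insert t at [2, 16, 18, 30] -> counters=[0,0,2,0,3,2,1,0,2,0,0,1,1,1,2,1,3,0,2,3,1,2,2,0,1,0,0,1,0,2,3,1,2,1]
Step 11: insert dkl at [8, 14, 22, 30] -> counters=[0,0,2,0,3,2,1,0,3,0,0,1,1,1,3,1,3,0,2,3,1,2,3,0,1,0,0,1,0,2,4,1,2,1]
Step 12: delete n at [13, 14, 15, 31] -> counters=[0,0,2,0,3,2,1,0,3,0,0,1,1,0,2,0,3,0,2,3,1,2,3,0,1,0,0,1,0,2,4,0,2,1]
Step 13: insert cim at [19, 20, 29, 32] -> counters=[0,0,2,0,3,2,1,0,3,0,0,1,1,0,2,0,3,0,2,4,2,2,3,0,1,0,0,1,0,3,4,0,3,1]
Step 14: insert hbt at [8, 12, 22, 32] -> counters=[0,0,2,0,3,2,1,0,4,0,0,1,2,0,2,0,3,0,2,4,2,2,4,0,1,0,0,1,0,3,4,0,4,1]
Step 15: insert hbt at [8, 12, 22, 32] -> counters=[0,0,2,0,3,2,1,0,5,0,0,1,3,0,2,0,3,0,2,4,2,2,5,0,1,0,0,1,0,3,4,0,5,1]
Step 16: delete v at [4, 5, 19, 21] -> counters=[0,0,2,0,2,1,1,0,5,0,0,1,3,0,2,0,3,0,2,3,2,1,5,0,1,0,0,1,0,3,4,0,5,1]
Step 17: insert n at [13, 14, 15, 31] -> counters=[0,0,2,0,2,1,1,0,5,0,0,1,3,1,3,1,3,0,2,3,2,1,5,0,1,0,0,1,0,3,4,1,5,1]
Step 18: delete s at [24, 27, 29, 33] -> counters=[0,0,2,0,2,1,1,0,5,0,0,1,3,1,3,1,3,0,2,3,2,1,5,0,0,0,0,0,0,2,4,1,5,0]
Step 19: insert s at [24, 27, 29, 33] -> counters=[0,0,2,0,2,1,1,0,5,0,0,1,3,1,3,1,3,0,2,3,2,1,5,0,1,0,0,1,0,3,4,1,5,1]
Step 20: insert fwd at [4, 6, 11, 16] -> counters=[0,0,2,0,3,1,2,0,5,0,0,2,3,1,3,1,4,0,2,3,2,1,5,0,1,0,0,1,0,3,4,1,5,1]
Step 21: insert dkl at [8, 14, 22, 30] -> counters=[0,0,2,0,3,1,2,0,6,0,0,2,3,1,4,1,4,0,2,3,2,1,6,0,1,0,0,1,0,3,5,1,5,1]
Query t: check counters[2]=2 counters[16]=4 counters[18]=2 counters[30]=5 -> maybe

Answer: maybe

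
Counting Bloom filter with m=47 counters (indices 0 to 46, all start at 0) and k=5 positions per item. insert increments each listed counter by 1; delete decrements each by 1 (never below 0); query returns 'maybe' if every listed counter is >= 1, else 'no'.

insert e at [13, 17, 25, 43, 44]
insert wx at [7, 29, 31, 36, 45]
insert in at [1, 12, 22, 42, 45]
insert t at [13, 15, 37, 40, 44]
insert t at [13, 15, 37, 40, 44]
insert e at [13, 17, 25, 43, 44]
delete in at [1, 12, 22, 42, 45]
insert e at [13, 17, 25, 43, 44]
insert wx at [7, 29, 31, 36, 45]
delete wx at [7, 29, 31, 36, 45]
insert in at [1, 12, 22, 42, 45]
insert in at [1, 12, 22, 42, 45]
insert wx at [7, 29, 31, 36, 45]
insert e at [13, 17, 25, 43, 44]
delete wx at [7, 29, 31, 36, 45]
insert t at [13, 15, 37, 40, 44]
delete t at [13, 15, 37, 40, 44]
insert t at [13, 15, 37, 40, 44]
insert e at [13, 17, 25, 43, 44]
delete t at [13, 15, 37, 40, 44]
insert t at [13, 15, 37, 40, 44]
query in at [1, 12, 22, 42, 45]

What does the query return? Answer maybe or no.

Step 1: insert e at [13, 17, 25, 43, 44] -> counters=[0,0,0,0,0,0,0,0,0,0,0,0,0,1,0,0,0,1,0,0,0,0,0,0,0,1,0,0,0,0,0,0,0,0,0,0,0,0,0,0,0,0,0,1,1,0,0]
Step 2: insert wx at [7, 29, 31, 36, 45] -> counters=[0,0,0,0,0,0,0,1,0,0,0,0,0,1,0,0,0,1,0,0,0,0,0,0,0,1,0,0,0,1,0,1,0,0,0,0,1,0,0,0,0,0,0,1,1,1,0]
Step 3: insert in at [1, 12, 22, 42, 45] -> counters=[0,1,0,0,0,0,0,1,0,0,0,0,1,1,0,0,0,1,0,0,0,0,1,0,0,1,0,0,0,1,0,1,0,0,0,0,1,0,0,0,0,0,1,1,1,2,0]
Step 4: insert t at [13, 15, 37, 40, 44] -> counters=[0,1,0,0,0,0,0,1,0,0,0,0,1,2,0,1,0,1,0,0,0,0,1,0,0,1,0,0,0,1,0,1,0,0,0,0,1,1,0,0,1,0,1,1,2,2,0]
Step 5: insert t at [13, 15, 37, 40, 44] -> counters=[0,1,0,0,0,0,0,1,0,0,0,0,1,3,0,2,0,1,0,0,0,0,1,0,0,1,0,0,0,1,0,1,0,0,0,0,1,2,0,0,2,0,1,1,3,2,0]
Step 6: insert e at [13, 17, 25, 43, 44] -> counters=[0,1,0,0,0,0,0,1,0,0,0,0,1,4,0,2,0,2,0,0,0,0,1,0,0,2,0,0,0,1,0,1,0,0,0,0,1,2,0,0,2,0,1,2,4,2,0]
Step 7: delete in at [1, 12, 22, 42, 45] -> counters=[0,0,0,0,0,0,0,1,0,0,0,0,0,4,0,2,0,2,0,0,0,0,0,0,0,2,0,0,0,1,0,1,0,0,0,0,1,2,0,0,2,0,0,2,4,1,0]
Step 8: insert e at [13, 17, 25, 43, 44] -> counters=[0,0,0,0,0,0,0,1,0,0,0,0,0,5,0,2,0,3,0,0,0,0,0,0,0,3,0,0,0,1,0,1,0,0,0,0,1,2,0,0,2,0,0,3,5,1,0]
Step 9: insert wx at [7, 29, 31, 36, 45] -> counters=[0,0,0,0,0,0,0,2,0,0,0,0,0,5,0,2,0,3,0,0,0,0,0,0,0,3,0,0,0,2,0,2,0,0,0,0,2,2,0,0,2,0,0,3,5,2,0]
Step 10: delete wx at [7, 29, 31, 36, 45] -> counters=[0,0,0,0,0,0,0,1,0,0,0,0,0,5,0,2,0,3,0,0,0,0,0,0,0,3,0,0,0,1,0,1,0,0,0,0,1,2,0,0,2,0,0,3,5,1,0]
Step 11: insert in at [1, 12, 22, 42, 45] -> counters=[0,1,0,0,0,0,0,1,0,0,0,0,1,5,0,2,0,3,0,0,0,0,1,0,0,3,0,0,0,1,0,1,0,0,0,0,1,2,0,0,2,0,1,3,5,2,0]
Step 12: insert in at [1, 12, 22, 42, 45] -> counters=[0,2,0,0,0,0,0,1,0,0,0,0,2,5,0,2,0,3,0,0,0,0,2,0,0,3,0,0,0,1,0,1,0,0,0,0,1,2,0,0,2,0,2,3,5,3,0]
Step 13: insert wx at [7, 29, 31, 36, 45] -> counters=[0,2,0,0,0,0,0,2,0,0,0,0,2,5,0,2,0,3,0,0,0,0,2,0,0,3,0,0,0,2,0,2,0,0,0,0,2,2,0,0,2,0,2,3,5,4,0]
Step 14: insert e at [13, 17, 25, 43, 44] -> counters=[0,2,0,0,0,0,0,2,0,0,0,0,2,6,0,2,0,4,0,0,0,0,2,0,0,4,0,0,0,2,0,2,0,0,0,0,2,2,0,0,2,0,2,4,6,4,0]
Step 15: delete wx at [7, 29, 31, 36, 45] -> counters=[0,2,0,0,0,0,0,1,0,0,0,0,2,6,0,2,0,4,0,0,0,0,2,0,0,4,0,0,0,1,0,1,0,0,0,0,1,2,0,0,2,0,2,4,6,3,0]
Step 16: insert t at [13, 15, 37, 40, 44] -> counters=[0,2,0,0,0,0,0,1,0,0,0,0,2,7,0,3,0,4,0,0,0,0,2,0,0,4,0,0,0,1,0,1,0,0,0,0,1,3,0,0,3,0,2,4,7,3,0]
Step 17: delete t at [13, 15, 37, 40, 44] -> counters=[0,2,0,0,0,0,0,1,0,0,0,0,2,6,0,2,0,4,0,0,0,0,2,0,0,4,0,0,0,1,0,1,0,0,0,0,1,2,0,0,2,0,2,4,6,3,0]
Step 18: insert t at [13, 15, 37, 40, 44] -> counters=[0,2,0,0,0,0,0,1,0,0,0,0,2,7,0,3,0,4,0,0,0,0,2,0,0,4,0,0,0,1,0,1,0,0,0,0,1,3,0,0,3,0,2,4,7,3,0]
Step 19: insert e at [13, 17, 25, 43, 44] -> counters=[0,2,0,0,0,0,0,1,0,0,0,0,2,8,0,3,0,5,0,0,0,0,2,0,0,5,0,0,0,1,0,1,0,0,0,0,1,3,0,0,3,0,2,5,8,3,0]
Step 20: delete t at [13, 15, 37, 40, 44] -> counters=[0,2,0,0,0,0,0,1,0,0,0,0,2,7,0,2,0,5,0,0,0,0,2,0,0,5,0,0,0,1,0,1,0,0,0,0,1,2,0,0,2,0,2,5,7,3,0]
Step 21: insert t at [13, 15, 37, 40, 44] -> counters=[0,2,0,0,0,0,0,1,0,0,0,0,2,8,0,3,0,5,0,0,0,0,2,0,0,5,0,0,0,1,0,1,0,0,0,0,1,3,0,0,3,0,2,5,8,3,0]
Query in: check counters[1]=2 counters[12]=2 counters[22]=2 counters[42]=2 counters[45]=3 -> maybe

Answer: maybe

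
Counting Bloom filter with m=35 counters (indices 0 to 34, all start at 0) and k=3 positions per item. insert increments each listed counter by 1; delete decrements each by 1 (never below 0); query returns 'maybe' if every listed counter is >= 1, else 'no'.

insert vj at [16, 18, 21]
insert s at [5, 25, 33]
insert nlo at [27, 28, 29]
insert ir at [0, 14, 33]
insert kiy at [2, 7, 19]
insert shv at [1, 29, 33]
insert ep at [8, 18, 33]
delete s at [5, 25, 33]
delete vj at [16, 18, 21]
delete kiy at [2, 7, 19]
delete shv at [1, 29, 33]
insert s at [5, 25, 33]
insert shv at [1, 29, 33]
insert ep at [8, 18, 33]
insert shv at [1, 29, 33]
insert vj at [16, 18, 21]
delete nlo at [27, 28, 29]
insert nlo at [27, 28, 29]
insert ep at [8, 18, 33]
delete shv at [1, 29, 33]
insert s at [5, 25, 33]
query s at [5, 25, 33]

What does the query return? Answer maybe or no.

Answer: maybe

Derivation:
Step 1: insert vj at [16, 18, 21] -> counters=[0,0,0,0,0,0,0,0,0,0,0,0,0,0,0,0,1,0,1,0,0,1,0,0,0,0,0,0,0,0,0,0,0,0,0]
Step 2: insert s at [5, 25, 33] -> counters=[0,0,0,0,0,1,0,0,0,0,0,0,0,0,0,0,1,0,1,0,0,1,0,0,0,1,0,0,0,0,0,0,0,1,0]
Step 3: insert nlo at [27, 28, 29] -> counters=[0,0,0,0,0,1,0,0,0,0,0,0,0,0,0,0,1,0,1,0,0,1,0,0,0,1,0,1,1,1,0,0,0,1,0]
Step 4: insert ir at [0, 14, 33] -> counters=[1,0,0,0,0,1,0,0,0,0,0,0,0,0,1,0,1,0,1,0,0,1,0,0,0,1,0,1,1,1,0,0,0,2,0]
Step 5: insert kiy at [2, 7, 19] -> counters=[1,0,1,0,0,1,0,1,0,0,0,0,0,0,1,0,1,0,1,1,0,1,0,0,0,1,0,1,1,1,0,0,0,2,0]
Step 6: insert shv at [1, 29, 33] -> counters=[1,1,1,0,0,1,0,1,0,0,0,0,0,0,1,0,1,0,1,1,0,1,0,0,0,1,0,1,1,2,0,0,0,3,0]
Step 7: insert ep at [8, 18, 33] -> counters=[1,1,1,0,0,1,0,1,1,0,0,0,0,0,1,0,1,0,2,1,0,1,0,0,0,1,0,1,1,2,0,0,0,4,0]
Step 8: delete s at [5, 25, 33] -> counters=[1,1,1,0,0,0,0,1,1,0,0,0,0,0,1,0,1,0,2,1,0,1,0,0,0,0,0,1,1,2,0,0,0,3,0]
Step 9: delete vj at [16, 18, 21] -> counters=[1,1,1,0,0,0,0,1,1,0,0,0,0,0,1,0,0,0,1,1,0,0,0,0,0,0,0,1,1,2,0,0,0,3,0]
Step 10: delete kiy at [2, 7, 19] -> counters=[1,1,0,0,0,0,0,0,1,0,0,0,0,0,1,0,0,0,1,0,0,0,0,0,0,0,0,1,1,2,0,0,0,3,0]
Step 11: delete shv at [1, 29, 33] -> counters=[1,0,0,0,0,0,0,0,1,0,0,0,0,0,1,0,0,0,1,0,0,0,0,0,0,0,0,1,1,1,0,0,0,2,0]
Step 12: insert s at [5, 25, 33] -> counters=[1,0,0,0,0,1,0,0,1,0,0,0,0,0,1,0,0,0,1,0,0,0,0,0,0,1,0,1,1,1,0,0,0,3,0]
Step 13: insert shv at [1, 29, 33] -> counters=[1,1,0,0,0,1,0,0,1,0,0,0,0,0,1,0,0,0,1,0,0,0,0,0,0,1,0,1,1,2,0,0,0,4,0]
Step 14: insert ep at [8, 18, 33] -> counters=[1,1,0,0,0,1,0,0,2,0,0,0,0,0,1,0,0,0,2,0,0,0,0,0,0,1,0,1,1,2,0,0,0,5,0]
Step 15: insert shv at [1, 29, 33] -> counters=[1,2,0,0,0,1,0,0,2,0,0,0,0,0,1,0,0,0,2,0,0,0,0,0,0,1,0,1,1,3,0,0,0,6,0]
Step 16: insert vj at [16, 18, 21] -> counters=[1,2,0,0,0,1,0,0,2,0,0,0,0,0,1,0,1,0,3,0,0,1,0,0,0,1,0,1,1,3,0,0,0,6,0]
Step 17: delete nlo at [27, 28, 29] -> counters=[1,2,0,0,0,1,0,0,2,0,0,0,0,0,1,0,1,0,3,0,0,1,0,0,0,1,0,0,0,2,0,0,0,6,0]
Step 18: insert nlo at [27, 28, 29] -> counters=[1,2,0,0,0,1,0,0,2,0,0,0,0,0,1,0,1,0,3,0,0,1,0,0,0,1,0,1,1,3,0,0,0,6,0]
Step 19: insert ep at [8, 18, 33] -> counters=[1,2,0,0,0,1,0,0,3,0,0,0,0,0,1,0,1,0,4,0,0,1,0,0,0,1,0,1,1,3,0,0,0,7,0]
Step 20: delete shv at [1, 29, 33] -> counters=[1,1,0,0,0,1,0,0,3,0,0,0,0,0,1,0,1,0,4,0,0,1,0,0,0,1,0,1,1,2,0,0,0,6,0]
Step 21: insert s at [5, 25, 33] -> counters=[1,1,0,0,0,2,0,0,3,0,0,0,0,0,1,0,1,0,4,0,0,1,0,0,0,2,0,1,1,2,0,0,0,7,0]
Query s: check counters[5]=2 counters[25]=2 counters[33]=7 -> maybe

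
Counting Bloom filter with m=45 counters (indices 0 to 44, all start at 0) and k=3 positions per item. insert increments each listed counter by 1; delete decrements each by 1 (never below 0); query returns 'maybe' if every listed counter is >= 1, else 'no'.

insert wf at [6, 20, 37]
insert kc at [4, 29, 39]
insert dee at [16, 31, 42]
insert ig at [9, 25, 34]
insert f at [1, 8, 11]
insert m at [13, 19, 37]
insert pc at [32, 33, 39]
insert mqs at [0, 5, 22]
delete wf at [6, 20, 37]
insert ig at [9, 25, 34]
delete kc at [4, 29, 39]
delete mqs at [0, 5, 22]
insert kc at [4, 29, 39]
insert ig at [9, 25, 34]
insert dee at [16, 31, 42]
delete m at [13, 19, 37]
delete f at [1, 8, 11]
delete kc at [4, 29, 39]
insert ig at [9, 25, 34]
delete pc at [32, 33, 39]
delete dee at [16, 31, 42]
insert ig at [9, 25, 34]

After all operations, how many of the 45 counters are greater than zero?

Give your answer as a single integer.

Answer: 6

Derivation:
Step 1: insert wf at [6, 20, 37] -> counters=[0,0,0,0,0,0,1,0,0,0,0,0,0,0,0,0,0,0,0,0,1,0,0,0,0,0,0,0,0,0,0,0,0,0,0,0,0,1,0,0,0,0,0,0,0]
Step 2: insert kc at [4, 29, 39] -> counters=[0,0,0,0,1,0,1,0,0,0,0,0,0,0,0,0,0,0,0,0,1,0,0,0,0,0,0,0,0,1,0,0,0,0,0,0,0,1,0,1,0,0,0,0,0]
Step 3: insert dee at [16, 31, 42] -> counters=[0,0,0,0,1,0,1,0,0,0,0,0,0,0,0,0,1,0,0,0,1,0,0,0,0,0,0,0,0,1,0,1,0,0,0,0,0,1,0,1,0,0,1,0,0]
Step 4: insert ig at [9, 25, 34] -> counters=[0,0,0,0,1,0,1,0,0,1,0,0,0,0,0,0,1,0,0,0,1,0,0,0,0,1,0,0,0,1,0,1,0,0,1,0,0,1,0,1,0,0,1,0,0]
Step 5: insert f at [1, 8, 11] -> counters=[0,1,0,0,1,0,1,0,1,1,0,1,0,0,0,0,1,0,0,0,1,0,0,0,0,1,0,0,0,1,0,1,0,0,1,0,0,1,0,1,0,0,1,0,0]
Step 6: insert m at [13, 19, 37] -> counters=[0,1,0,0,1,0,1,0,1,1,0,1,0,1,0,0,1,0,0,1,1,0,0,0,0,1,0,0,0,1,0,1,0,0,1,0,0,2,0,1,0,0,1,0,0]
Step 7: insert pc at [32, 33, 39] -> counters=[0,1,0,0,1,0,1,0,1,1,0,1,0,1,0,0,1,0,0,1,1,0,0,0,0,1,0,0,0,1,0,1,1,1,1,0,0,2,0,2,0,0,1,0,0]
Step 8: insert mqs at [0, 5, 22] -> counters=[1,1,0,0,1,1,1,0,1,1,0,1,0,1,0,0,1,0,0,1,1,0,1,0,0,1,0,0,0,1,0,1,1,1,1,0,0,2,0,2,0,0,1,0,0]
Step 9: delete wf at [6, 20, 37] -> counters=[1,1,0,0,1,1,0,0,1,1,0,1,0,1,0,0,1,0,0,1,0,0,1,0,0,1,0,0,0,1,0,1,1,1,1,0,0,1,0,2,0,0,1,0,0]
Step 10: insert ig at [9, 25, 34] -> counters=[1,1,0,0,1,1,0,0,1,2,0,1,0,1,0,0,1,0,0,1,0,0,1,0,0,2,0,0,0,1,0,1,1,1,2,0,0,1,0,2,0,0,1,0,0]
Step 11: delete kc at [4, 29, 39] -> counters=[1,1,0,0,0,1,0,0,1,2,0,1,0,1,0,0,1,0,0,1,0,0,1,0,0,2,0,0,0,0,0,1,1,1,2,0,0,1,0,1,0,0,1,0,0]
Step 12: delete mqs at [0, 5, 22] -> counters=[0,1,0,0,0,0,0,0,1,2,0,1,0,1,0,0,1,0,0,1,0,0,0,0,0,2,0,0,0,0,0,1,1,1,2,0,0,1,0,1,0,0,1,0,0]
Step 13: insert kc at [4, 29, 39] -> counters=[0,1,0,0,1,0,0,0,1,2,0,1,0,1,0,0,1,0,0,1,0,0,0,0,0,2,0,0,0,1,0,1,1,1,2,0,0,1,0,2,0,0,1,0,0]
Step 14: insert ig at [9, 25, 34] -> counters=[0,1,0,0,1,0,0,0,1,3,0,1,0,1,0,0,1,0,0,1,0,0,0,0,0,3,0,0,0,1,0,1,1,1,3,0,0,1,0,2,0,0,1,0,0]
Step 15: insert dee at [16, 31, 42] -> counters=[0,1,0,0,1,0,0,0,1,3,0,1,0,1,0,0,2,0,0,1,0,0,0,0,0,3,0,0,0,1,0,2,1,1,3,0,0,1,0,2,0,0,2,0,0]
Step 16: delete m at [13, 19, 37] -> counters=[0,1,0,0,1,0,0,0,1,3,0,1,0,0,0,0,2,0,0,0,0,0,0,0,0,3,0,0,0,1,0,2,1,1,3,0,0,0,0,2,0,0,2,0,0]
Step 17: delete f at [1, 8, 11] -> counters=[0,0,0,0,1,0,0,0,0,3,0,0,0,0,0,0,2,0,0,0,0,0,0,0,0,3,0,0,0,1,0,2,1,1,3,0,0,0,0,2,0,0,2,0,0]
Step 18: delete kc at [4, 29, 39] -> counters=[0,0,0,0,0,0,0,0,0,3,0,0,0,0,0,0,2,0,0,0,0,0,0,0,0,3,0,0,0,0,0,2,1,1,3,0,0,0,0,1,0,0,2,0,0]
Step 19: insert ig at [9, 25, 34] -> counters=[0,0,0,0,0,0,0,0,0,4,0,0,0,0,0,0,2,0,0,0,0,0,0,0,0,4,0,0,0,0,0,2,1,1,4,0,0,0,0,1,0,0,2,0,0]
Step 20: delete pc at [32, 33, 39] -> counters=[0,0,0,0,0,0,0,0,0,4,0,0,0,0,0,0,2,0,0,0,0,0,0,0,0,4,0,0,0,0,0,2,0,0,4,0,0,0,0,0,0,0,2,0,0]
Step 21: delete dee at [16, 31, 42] -> counters=[0,0,0,0,0,0,0,0,0,4,0,0,0,0,0,0,1,0,0,0,0,0,0,0,0,4,0,0,0,0,0,1,0,0,4,0,0,0,0,0,0,0,1,0,0]
Step 22: insert ig at [9, 25, 34] -> counters=[0,0,0,0,0,0,0,0,0,5,0,0,0,0,0,0,1,0,0,0,0,0,0,0,0,5,0,0,0,0,0,1,0,0,5,0,0,0,0,0,0,0,1,0,0]
Final counters=[0,0,0,0,0,0,0,0,0,5,0,0,0,0,0,0,1,0,0,0,0,0,0,0,0,5,0,0,0,0,0,1,0,0,5,0,0,0,0,0,0,0,1,0,0] -> 6 nonzero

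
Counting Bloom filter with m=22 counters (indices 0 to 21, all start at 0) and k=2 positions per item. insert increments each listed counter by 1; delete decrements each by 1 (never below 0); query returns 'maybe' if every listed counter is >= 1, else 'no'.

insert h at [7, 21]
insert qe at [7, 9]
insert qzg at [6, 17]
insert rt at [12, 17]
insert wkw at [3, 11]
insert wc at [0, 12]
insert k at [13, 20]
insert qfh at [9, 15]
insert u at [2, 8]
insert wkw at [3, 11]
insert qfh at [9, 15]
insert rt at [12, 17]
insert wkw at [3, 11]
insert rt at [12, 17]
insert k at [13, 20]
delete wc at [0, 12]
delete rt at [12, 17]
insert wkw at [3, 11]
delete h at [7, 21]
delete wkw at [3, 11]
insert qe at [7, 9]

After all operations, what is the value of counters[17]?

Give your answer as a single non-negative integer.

Step 1: insert h at [7, 21] -> counters=[0,0,0,0,0,0,0,1,0,0,0,0,0,0,0,0,0,0,0,0,0,1]
Step 2: insert qe at [7, 9] -> counters=[0,0,0,0,0,0,0,2,0,1,0,0,0,0,0,0,0,0,0,0,0,1]
Step 3: insert qzg at [6, 17] -> counters=[0,0,0,0,0,0,1,2,0,1,0,0,0,0,0,0,0,1,0,0,0,1]
Step 4: insert rt at [12, 17] -> counters=[0,0,0,0,0,0,1,2,0,1,0,0,1,0,0,0,0,2,0,0,0,1]
Step 5: insert wkw at [3, 11] -> counters=[0,0,0,1,0,0,1,2,0,1,0,1,1,0,0,0,0,2,0,0,0,1]
Step 6: insert wc at [0, 12] -> counters=[1,0,0,1,0,0,1,2,0,1,0,1,2,0,0,0,0,2,0,0,0,1]
Step 7: insert k at [13, 20] -> counters=[1,0,0,1,0,0,1,2,0,1,0,1,2,1,0,0,0,2,0,0,1,1]
Step 8: insert qfh at [9, 15] -> counters=[1,0,0,1,0,0,1,2,0,2,0,1,2,1,0,1,0,2,0,0,1,1]
Step 9: insert u at [2, 8] -> counters=[1,0,1,1,0,0,1,2,1,2,0,1,2,1,0,1,0,2,0,0,1,1]
Step 10: insert wkw at [3, 11] -> counters=[1,0,1,2,0,0,1,2,1,2,0,2,2,1,0,1,0,2,0,0,1,1]
Step 11: insert qfh at [9, 15] -> counters=[1,0,1,2,0,0,1,2,1,3,0,2,2,1,0,2,0,2,0,0,1,1]
Step 12: insert rt at [12, 17] -> counters=[1,0,1,2,0,0,1,2,1,3,0,2,3,1,0,2,0,3,0,0,1,1]
Step 13: insert wkw at [3, 11] -> counters=[1,0,1,3,0,0,1,2,1,3,0,3,3,1,0,2,0,3,0,0,1,1]
Step 14: insert rt at [12, 17] -> counters=[1,0,1,3,0,0,1,2,1,3,0,3,4,1,0,2,0,4,0,0,1,1]
Step 15: insert k at [13, 20] -> counters=[1,0,1,3,0,0,1,2,1,3,0,3,4,2,0,2,0,4,0,0,2,1]
Step 16: delete wc at [0, 12] -> counters=[0,0,1,3,0,0,1,2,1,3,0,3,3,2,0,2,0,4,0,0,2,1]
Step 17: delete rt at [12, 17] -> counters=[0,0,1,3,0,0,1,2,1,3,0,3,2,2,0,2,0,3,0,0,2,1]
Step 18: insert wkw at [3, 11] -> counters=[0,0,1,4,0,0,1,2,1,3,0,4,2,2,0,2,0,3,0,0,2,1]
Step 19: delete h at [7, 21] -> counters=[0,0,1,4,0,0,1,1,1,3,0,4,2,2,0,2,0,3,0,0,2,0]
Step 20: delete wkw at [3, 11] -> counters=[0,0,1,3,0,0,1,1,1,3,0,3,2,2,0,2,0,3,0,0,2,0]
Step 21: insert qe at [7, 9] -> counters=[0,0,1,3,0,0,1,2,1,4,0,3,2,2,0,2,0,3,0,0,2,0]
Final counters=[0,0,1,3,0,0,1,2,1,4,0,3,2,2,0,2,0,3,0,0,2,0] -> counters[17]=3

Answer: 3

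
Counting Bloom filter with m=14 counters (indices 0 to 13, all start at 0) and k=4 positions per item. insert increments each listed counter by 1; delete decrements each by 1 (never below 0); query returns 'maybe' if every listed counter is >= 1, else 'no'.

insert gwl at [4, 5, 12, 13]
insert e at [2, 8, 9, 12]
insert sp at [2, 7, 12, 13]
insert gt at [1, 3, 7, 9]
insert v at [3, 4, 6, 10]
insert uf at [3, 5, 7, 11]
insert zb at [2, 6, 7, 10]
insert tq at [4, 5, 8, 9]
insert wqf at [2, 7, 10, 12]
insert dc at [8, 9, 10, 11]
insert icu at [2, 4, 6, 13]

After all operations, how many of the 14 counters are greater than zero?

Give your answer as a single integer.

Answer: 13

Derivation:
Step 1: insert gwl at [4, 5, 12, 13] -> counters=[0,0,0,0,1,1,0,0,0,0,0,0,1,1]
Step 2: insert e at [2, 8, 9, 12] -> counters=[0,0,1,0,1,1,0,0,1,1,0,0,2,1]
Step 3: insert sp at [2, 7, 12, 13] -> counters=[0,0,2,0,1,1,0,1,1,1,0,0,3,2]
Step 4: insert gt at [1, 3, 7, 9] -> counters=[0,1,2,1,1,1,0,2,1,2,0,0,3,2]
Step 5: insert v at [3, 4, 6, 10] -> counters=[0,1,2,2,2,1,1,2,1,2,1,0,3,2]
Step 6: insert uf at [3, 5, 7, 11] -> counters=[0,1,2,3,2,2,1,3,1,2,1,1,3,2]
Step 7: insert zb at [2, 6, 7, 10] -> counters=[0,1,3,3,2,2,2,4,1,2,2,1,3,2]
Step 8: insert tq at [4, 5, 8, 9] -> counters=[0,1,3,3,3,3,2,4,2,3,2,1,3,2]
Step 9: insert wqf at [2, 7, 10, 12] -> counters=[0,1,4,3,3,3,2,5,2,3,3,1,4,2]
Step 10: insert dc at [8, 9, 10, 11] -> counters=[0,1,4,3,3,3,2,5,3,4,4,2,4,2]
Step 11: insert icu at [2, 4, 6, 13] -> counters=[0,1,5,3,4,3,3,5,3,4,4,2,4,3]
Final counters=[0,1,5,3,4,3,3,5,3,4,4,2,4,3] -> 13 nonzero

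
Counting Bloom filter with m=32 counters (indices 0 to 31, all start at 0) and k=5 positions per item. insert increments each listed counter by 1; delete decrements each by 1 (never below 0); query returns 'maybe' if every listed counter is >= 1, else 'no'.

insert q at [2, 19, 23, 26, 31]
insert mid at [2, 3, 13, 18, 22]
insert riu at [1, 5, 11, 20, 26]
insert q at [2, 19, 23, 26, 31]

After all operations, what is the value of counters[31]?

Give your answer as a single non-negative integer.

Step 1: insert q at [2, 19, 23, 26, 31] -> counters=[0,0,1,0,0,0,0,0,0,0,0,0,0,0,0,0,0,0,0,1,0,0,0,1,0,0,1,0,0,0,0,1]
Step 2: insert mid at [2, 3, 13, 18, 22] -> counters=[0,0,2,1,0,0,0,0,0,0,0,0,0,1,0,0,0,0,1,1,0,0,1,1,0,0,1,0,0,0,0,1]
Step 3: insert riu at [1, 5, 11, 20, 26] -> counters=[0,1,2,1,0,1,0,0,0,0,0,1,0,1,0,0,0,0,1,1,1,0,1,1,0,0,2,0,0,0,0,1]
Step 4: insert q at [2, 19, 23, 26, 31] -> counters=[0,1,3,1,0,1,0,0,0,0,0,1,0,1,0,0,0,0,1,2,1,0,1,2,0,0,3,0,0,0,0,2]
Final counters=[0,1,3,1,0,1,0,0,0,0,0,1,0,1,0,0,0,0,1,2,1,0,1,2,0,0,3,0,0,0,0,2] -> counters[31]=2

Answer: 2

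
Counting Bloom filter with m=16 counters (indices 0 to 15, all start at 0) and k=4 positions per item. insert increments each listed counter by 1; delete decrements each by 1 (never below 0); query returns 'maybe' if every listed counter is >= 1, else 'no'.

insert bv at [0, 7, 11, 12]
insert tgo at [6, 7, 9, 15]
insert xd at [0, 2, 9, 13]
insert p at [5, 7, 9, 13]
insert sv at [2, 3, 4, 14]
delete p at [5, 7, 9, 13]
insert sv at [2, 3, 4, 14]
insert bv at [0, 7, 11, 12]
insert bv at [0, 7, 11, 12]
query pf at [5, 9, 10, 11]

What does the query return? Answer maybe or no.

Step 1: insert bv at [0, 7, 11, 12] -> counters=[1,0,0,0,0,0,0,1,0,0,0,1,1,0,0,0]
Step 2: insert tgo at [6, 7, 9, 15] -> counters=[1,0,0,0,0,0,1,2,0,1,0,1,1,0,0,1]
Step 3: insert xd at [0, 2, 9, 13] -> counters=[2,0,1,0,0,0,1,2,0,2,0,1,1,1,0,1]
Step 4: insert p at [5, 7, 9, 13] -> counters=[2,0,1,0,0,1,1,3,0,3,0,1,1,2,0,1]
Step 5: insert sv at [2, 3, 4, 14] -> counters=[2,0,2,1,1,1,1,3,0,3,0,1,1,2,1,1]
Step 6: delete p at [5, 7, 9, 13] -> counters=[2,0,2,1,1,0,1,2,0,2,0,1,1,1,1,1]
Step 7: insert sv at [2, 3, 4, 14] -> counters=[2,0,3,2,2,0,1,2,0,2,0,1,1,1,2,1]
Step 8: insert bv at [0, 7, 11, 12] -> counters=[3,0,3,2,2,0,1,3,0,2,0,2,2,1,2,1]
Step 9: insert bv at [0, 7, 11, 12] -> counters=[4,0,3,2,2,0,1,4,0,2,0,3,3,1,2,1]
Query pf: check counters[5]=0 counters[9]=2 counters[10]=0 counters[11]=3 -> no

Answer: no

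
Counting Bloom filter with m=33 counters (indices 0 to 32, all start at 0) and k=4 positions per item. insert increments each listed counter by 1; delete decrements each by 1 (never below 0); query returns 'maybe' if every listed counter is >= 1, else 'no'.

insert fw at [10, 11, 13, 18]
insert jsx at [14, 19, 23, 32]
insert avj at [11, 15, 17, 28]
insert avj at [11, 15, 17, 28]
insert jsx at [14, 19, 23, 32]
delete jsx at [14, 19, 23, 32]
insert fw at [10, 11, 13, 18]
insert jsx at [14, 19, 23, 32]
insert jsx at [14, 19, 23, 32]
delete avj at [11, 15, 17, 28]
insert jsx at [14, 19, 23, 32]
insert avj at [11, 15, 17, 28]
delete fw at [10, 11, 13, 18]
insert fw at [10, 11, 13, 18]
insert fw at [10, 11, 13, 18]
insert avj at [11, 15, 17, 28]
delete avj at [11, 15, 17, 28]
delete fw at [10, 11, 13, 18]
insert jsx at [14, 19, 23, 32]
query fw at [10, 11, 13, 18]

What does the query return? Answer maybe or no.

Step 1: insert fw at [10, 11, 13, 18] -> counters=[0,0,0,0,0,0,0,0,0,0,1,1,0,1,0,0,0,0,1,0,0,0,0,0,0,0,0,0,0,0,0,0,0]
Step 2: insert jsx at [14, 19, 23, 32] -> counters=[0,0,0,0,0,0,0,0,0,0,1,1,0,1,1,0,0,0,1,1,0,0,0,1,0,0,0,0,0,0,0,0,1]
Step 3: insert avj at [11, 15, 17, 28] -> counters=[0,0,0,0,0,0,0,0,0,0,1,2,0,1,1,1,0,1,1,1,0,0,0,1,0,0,0,0,1,0,0,0,1]
Step 4: insert avj at [11, 15, 17, 28] -> counters=[0,0,0,0,0,0,0,0,0,0,1,3,0,1,1,2,0,2,1,1,0,0,0,1,0,0,0,0,2,0,0,0,1]
Step 5: insert jsx at [14, 19, 23, 32] -> counters=[0,0,0,0,0,0,0,0,0,0,1,3,0,1,2,2,0,2,1,2,0,0,0,2,0,0,0,0,2,0,0,0,2]
Step 6: delete jsx at [14, 19, 23, 32] -> counters=[0,0,0,0,0,0,0,0,0,0,1,3,0,1,1,2,0,2,1,1,0,0,0,1,0,0,0,0,2,0,0,0,1]
Step 7: insert fw at [10, 11, 13, 18] -> counters=[0,0,0,0,0,0,0,0,0,0,2,4,0,2,1,2,0,2,2,1,0,0,0,1,0,0,0,0,2,0,0,0,1]
Step 8: insert jsx at [14, 19, 23, 32] -> counters=[0,0,0,0,0,0,0,0,0,0,2,4,0,2,2,2,0,2,2,2,0,0,0,2,0,0,0,0,2,0,0,0,2]
Step 9: insert jsx at [14, 19, 23, 32] -> counters=[0,0,0,0,0,0,0,0,0,0,2,4,0,2,3,2,0,2,2,3,0,0,0,3,0,0,0,0,2,0,0,0,3]
Step 10: delete avj at [11, 15, 17, 28] -> counters=[0,0,0,0,0,0,0,0,0,0,2,3,0,2,3,1,0,1,2,3,0,0,0,3,0,0,0,0,1,0,0,0,3]
Step 11: insert jsx at [14, 19, 23, 32] -> counters=[0,0,0,0,0,0,0,0,0,0,2,3,0,2,4,1,0,1,2,4,0,0,0,4,0,0,0,0,1,0,0,0,4]
Step 12: insert avj at [11, 15, 17, 28] -> counters=[0,0,0,0,0,0,0,0,0,0,2,4,0,2,4,2,0,2,2,4,0,0,0,4,0,0,0,0,2,0,0,0,4]
Step 13: delete fw at [10, 11, 13, 18] -> counters=[0,0,0,0,0,0,0,0,0,0,1,3,0,1,4,2,0,2,1,4,0,0,0,4,0,0,0,0,2,0,0,0,4]
Step 14: insert fw at [10, 11, 13, 18] -> counters=[0,0,0,0,0,0,0,0,0,0,2,4,0,2,4,2,0,2,2,4,0,0,0,4,0,0,0,0,2,0,0,0,4]
Step 15: insert fw at [10, 11, 13, 18] -> counters=[0,0,0,0,0,0,0,0,0,0,3,5,0,3,4,2,0,2,3,4,0,0,0,4,0,0,0,0,2,0,0,0,4]
Step 16: insert avj at [11, 15, 17, 28] -> counters=[0,0,0,0,0,0,0,0,0,0,3,6,0,3,4,3,0,3,3,4,0,0,0,4,0,0,0,0,3,0,0,0,4]
Step 17: delete avj at [11, 15, 17, 28] -> counters=[0,0,0,0,0,0,0,0,0,0,3,5,0,3,4,2,0,2,3,4,0,0,0,4,0,0,0,0,2,0,0,0,4]
Step 18: delete fw at [10, 11, 13, 18] -> counters=[0,0,0,0,0,0,0,0,0,0,2,4,0,2,4,2,0,2,2,4,0,0,0,4,0,0,0,0,2,0,0,0,4]
Step 19: insert jsx at [14, 19, 23, 32] -> counters=[0,0,0,0,0,0,0,0,0,0,2,4,0,2,5,2,0,2,2,5,0,0,0,5,0,0,0,0,2,0,0,0,5]
Query fw: check counters[10]=2 counters[11]=4 counters[13]=2 counters[18]=2 -> maybe

Answer: maybe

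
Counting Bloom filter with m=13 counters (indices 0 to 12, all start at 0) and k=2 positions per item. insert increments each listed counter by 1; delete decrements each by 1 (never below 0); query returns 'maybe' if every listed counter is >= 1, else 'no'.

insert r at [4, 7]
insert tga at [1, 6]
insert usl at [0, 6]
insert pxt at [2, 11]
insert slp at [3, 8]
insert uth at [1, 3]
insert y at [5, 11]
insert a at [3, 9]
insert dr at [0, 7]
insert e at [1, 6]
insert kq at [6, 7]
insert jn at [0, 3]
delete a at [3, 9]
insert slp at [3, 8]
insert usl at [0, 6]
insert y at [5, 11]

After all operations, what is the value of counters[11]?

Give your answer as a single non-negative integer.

Step 1: insert r at [4, 7] -> counters=[0,0,0,0,1,0,0,1,0,0,0,0,0]
Step 2: insert tga at [1, 6] -> counters=[0,1,0,0,1,0,1,1,0,0,0,0,0]
Step 3: insert usl at [0, 6] -> counters=[1,1,0,0,1,0,2,1,0,0,0,0,0]
Step 4: insert pxt at [2, 11] -> counters=[1,1,1,0,1,0,2,1,0,0,0,1,0]
Step 5: insert slp at [3, 8] -> counters=[1,1,1,1,1,0,2,1,1,0,0,1,0]
Step 6: insert uth at [1, 3] -> counters=[1,2,1,2,1,0,2,1,1,0,0,1,0]
Step 7: insert y at [5, 11] -> counters=[1,2,1,2,1,1,2,1,1,0,0,2,0]
Step 8: insert a at [3, 9] -> counters=[1,2,1,3,1,1,2,1,1,1,0,2,0]
Step 9: insert dr at [0, 7] -> counters=[2,2,1,3,1,1,2,2,1,1,0,2,0]
Step 10: insert e at [1, 6] -> counters=[2,3,1,3,1,1,3,2,1,1,0,2,0]
Step 11: insert kq at [6, 7] -> counters=[2,3,1,3,1,1,4,3,1,1,0,2,0]
Step 12: insert jn at [0, 3] -> counters=[3,3,1,4,1,1,4,3,1,1,0,2,0]
Step 13: delete a at [3, 9] -> counters=[3,3,1,3,1,1,4,3,1,0,0,2,0]
Step 14: insert slp at [3, 8] -> counters=[3,3,1,4,1,1,4,3,2,0,0,2,0]
Step 15: insert usl at [0, 6] -> counters=[4,3,1,4,1,1,5,3,2,0,0,2,0]
Step 16: insert y at [5, 11] -> counters=[4,3,1,4,1,2,5,3,2,0,0,3,0]
Final counters=[4,3,1,4,1,2,5,3,2,0,0,3,0] -> counters[11]=3

Answer: 3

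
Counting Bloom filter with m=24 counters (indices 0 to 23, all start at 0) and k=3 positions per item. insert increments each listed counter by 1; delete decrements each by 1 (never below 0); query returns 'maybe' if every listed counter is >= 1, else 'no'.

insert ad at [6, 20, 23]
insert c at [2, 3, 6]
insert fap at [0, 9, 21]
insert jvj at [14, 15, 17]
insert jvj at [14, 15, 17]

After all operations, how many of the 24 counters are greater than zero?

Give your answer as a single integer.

Step 1: insert ad at [6, 20, 23] -> counters=[0,0,0,0,0,0,1,0,0,0,0,0,0,0,0,0,0,0,0,0,1,0,0,1]
Step 2: insert c at [2, 3, 6] -> counters=[0,0,1,1,0,0,2,0,0,0,0,0,0,0,0,0,0,0,0,0,1,0,0,1]
Step 3: insert fap at [0, 9, 21] -> counters=[1,0,1,1,0,0,2,0,0,1,0,0,0,0,0,0,0,0,0,0,1,1,0,1]
Step 4: insert jvj at [14, 15, 17] -> counters=[1,0,1,1,0,0,2,0,0,1,0,0,0,0,1,1,0,1,0,0,1,1,0,1]
Step 5: insert jvj at [14, 15, 17] -> counters=[1,0,1,1,0,0,2,0,0,1,0,0,0,0,2,2,0,2,0,0,1,1,0,1]
Final counters=[1,0,1,1,0,0,2,0,0,1,0,0,0,0,2,2,0,2,0,0,1,1,0,1] -> 11 nonzero

Answer: 11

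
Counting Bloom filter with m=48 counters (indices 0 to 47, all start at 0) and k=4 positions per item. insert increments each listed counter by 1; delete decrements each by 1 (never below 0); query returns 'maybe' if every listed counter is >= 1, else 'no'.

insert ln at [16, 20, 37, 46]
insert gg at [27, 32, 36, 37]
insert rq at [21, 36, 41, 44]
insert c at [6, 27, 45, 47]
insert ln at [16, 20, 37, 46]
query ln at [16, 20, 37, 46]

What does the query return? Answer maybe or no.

Step 1: insert ln at [16, 20, 37, 46] -> counters=[0,0,0,0,0,0,0,0,0,0,0,0,0,0,0,0,1,0,0,0,1,0,0,0,0,0,0,0,0,0,0,0,0,0,0,0,0,1,0,0,0,0,0,0,0,0,1,0]
Step 2: insert gg at [27, 32, 36, 37] -> counters=[0,0,0,0,0,0,0,0,0,0,0,0,0,0,0,0,1,0,0,0,1,0,0,0,0,0,0,1,0,0,0,0,1,0,0,0,1,2,0,0,0,0,0,0,0,0,1,0]
Step 3: insert rq at [21, 36, 41, 44] -> counters=[0,0,0,0,0,0,0,0,0,0,0,0,0,0,0,0,1,0,0,0,1,1,0,0,0,0,0,1,0,0,0,0,1,0,0,0,2,2,0,0,0,1,0,0,1,0,1,0]
Step 4: insert c at [6, 27, 45, 47] -> counters=[0,0,0,0,0,0,1,0,0,0,0,0,0,0,0,0,1,0,0,0,1,1,0,0,0,0,0,2,0,0,0,0,1,0,0,0,2,2,0,0,0,1,0,0,1,1,1,1]
Step 5: insert ln at [16, 20, 37, 46] -> counters=[0,0,0,0,0,0,1,0,0,0,0,0,0,0,0,0,2,0,0,0,2,1,0,0,0,0,0,2,0,0,0,0,1,0,0,0,2,3,0,0,0,1,0,0,1,1,2,1]
Query ln: check counters[16]=2 counters[20]=2 counters[37]=3 counters[46]=2 -> maybe

Answer: maybe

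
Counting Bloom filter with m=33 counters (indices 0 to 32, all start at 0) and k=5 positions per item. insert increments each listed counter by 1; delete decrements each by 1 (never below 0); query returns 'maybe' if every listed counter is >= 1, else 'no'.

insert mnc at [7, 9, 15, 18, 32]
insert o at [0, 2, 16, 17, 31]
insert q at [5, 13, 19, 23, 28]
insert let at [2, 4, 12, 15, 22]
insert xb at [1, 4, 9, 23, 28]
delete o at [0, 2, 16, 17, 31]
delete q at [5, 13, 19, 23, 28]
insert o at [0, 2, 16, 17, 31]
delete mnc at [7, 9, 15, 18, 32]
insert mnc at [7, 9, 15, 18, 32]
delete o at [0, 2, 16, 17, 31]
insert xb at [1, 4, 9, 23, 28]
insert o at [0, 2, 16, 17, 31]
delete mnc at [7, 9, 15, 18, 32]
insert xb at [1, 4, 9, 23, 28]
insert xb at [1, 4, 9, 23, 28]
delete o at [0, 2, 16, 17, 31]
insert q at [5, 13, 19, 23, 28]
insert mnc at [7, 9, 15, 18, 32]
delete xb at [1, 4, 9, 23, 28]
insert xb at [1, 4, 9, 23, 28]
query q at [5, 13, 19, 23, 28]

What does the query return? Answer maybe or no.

Step 1: insert mnc at [7, 9, 15, 18, 32] -> counters=[0,0,0,0,0,0,0,1,0,1,0,0,0,0,0,1,0,0,1,0,0,0,0,0,0,0,0,0,0,0,0,0,1]
Step 2: insert o at [0, 2, 16, 17, 31] -> counters=[1,0,1,0,0,0,0,1,0,1,0,0,0,0,0,1,1,1,1,0,0,0,0,0,0,0,0,0,0,0,0,1,1]
Step 3: insert q at [5, 13, 19, 23, 28] -> counters=[1,0,1,0,0,1,0,1,0,1,0,0,0,1,0,1,1,1,1,1,0,0,0,1,0,0,0,0,1,0,0,1,1]
Step 4: insert let at [2, 4, 12, 15, 22] -> counters=[1,0,2,0,1,1,0,1,0,1,0,0,1,1,0,2,1,1,1,1,0,0,1,1,0,0,0,0,1,0,0,1,1]
Step 5: insert xb at [1, 4, 9, 23, 28] -> counters=[1,1,2,0,2,1,0,1,0,2,0,0,1,1,0,2,1,1,1,1,0,0,1,2,0,0,0,0,2,0,0,1,1]
Step 6: delete o at [0, 2, 16, 17, 31] -> counters=[0,1,1,0,2,1,0,1,0,2,0,0,1,1,0,2,0,0,1,1,0,0,1,2,0,0,0,0,2,0,0,0,1]
Step 7: delete q at [5, 13, 19, 23, 28] -> counters=[0,1,1,0,2,0,0,1,0,2,0,0,1,0,0,2,0,0,1,0,0,0,1,1,0,0,0,0,1,0,0,0,1]
Step 8: insert o at [0, 2, 16, 17, 31] -> counters=[1,1,2,0,2,0,0,1,0,2,0,0,1,0,0,2,1,1,1,0,0,0,1,1,0,0,0,0,1,0,0,1,1]
Step 9: delete mnc at [7, 9, 15, 18, 32] -> counters=[1,1,2,0,2,0,0,0,0,1,0,0,1,0,0,1,1,1,0,0,0,0,1,1,0,0,0,0,1,0,0,1,0]
Step 10: insert mnc at [7, 9, 15, 18, 32] -> counters=[1,1,2,0,2,0,0,1,0,2,0,0,1,0,0,2,1,1,1,0,0,0,1,1,0,0,0,0,1,0,0,1,1]
Step 11: delete o at [0, 2, 16, 17, 31] -> counters=[0,1,1,0,2,0,0,1,0,2,0,0,1,0,0,2,0,0,1,0,0,0,1,1,0,0,0,0,1,0,0,0,1]
Step 12: insert xb at [1, 4, 9, 23, 28] -> counters=[0,2,1,0,3,0,0,1,0,3,0,0,1,0,0,2,0,0,1,0,0,0,1,2,0,0,0,0,2,0,0,0,1]
Step 13: insert o at [0, 2, 16, 17, 31] -> counters=[1,2,2,0,3,0,0,1,0,3,0,0,1,0,0,2,1,1,1,0,0,0,1,2,0,0,0,0,2,0,0,1,1]
Step 14: delete mnc at [7, 9, 15, 18, 32] -> counters=[1,2,2,0,3,0,0,0,0,2,0,0,1,0,0,1,1,1,0,0,0,0,1,2,0,0,0,0,2,0,0,1,0]
Step 15: insert xb at [1, 4, 9, 23, 28] -> counters=[1,3,2,0,4,0,0,0,0,3,0,0,1,0,0,1,1,1,0,0,0,0,1,3,0,0,0,0,3,0,0,1,0]
Step 16: insert xb at [1, 4, 9, 23, 28] -> counters=[1,4,2,0,5,0,0,0,0,4,0,0,1,0,0,1,1,1,0,0,0,0,1,4,0,0,0,0,4,0,0,1,0]
Step 17: delete o at [0, 2, 16, 17, 31] -> counters=[0,4,1,0,5,0,0,0,0,4,0,0,1,0,0,1,0,0,0,0,0,0,1,4,0,0,0,0,4,0,0,0,0]
Step 18: insert q at [5, 13, 19, 23, 28] -> counters=[0,4,1,0,5,1,0,0,0,4,0,0,1,1,0,1,0,0,0,1,0,0,1,5,0,0,0,0,5,0,0,0,0]
Step 19: insert mnc at [7, 9, 15, 18, 32] -> counters=[0,4,1,0,5,1,0,1,0,5,0,0,1,1,0,2,0,0,1,1,0,0,1,5,0,0,0,0,5,0,0,0,1]
Step 20: delete xb at [1, 4, 9, 23, 28] -> counters=[0,3,1,0,4,1,0,1,0,4,0,0,1,1,0,2,0,0,1,1,0,0,1,4,0,0,0,0,4,0,0,0,1]
Step 21: insert xb at [1, 4, 9, 23, 28] -> counters=[0,4,1,0,5,1,0,1,0,5,0,0,1,1,0,2,0,0,1,1,0,0,1,5,0,0,0,0,5,0,0,0,1]
Query q: check counters[5]=1 counters[13]=1 counters[19]=1 counters[23]=5 counters[28]=5 -> maybe

Answer: maybe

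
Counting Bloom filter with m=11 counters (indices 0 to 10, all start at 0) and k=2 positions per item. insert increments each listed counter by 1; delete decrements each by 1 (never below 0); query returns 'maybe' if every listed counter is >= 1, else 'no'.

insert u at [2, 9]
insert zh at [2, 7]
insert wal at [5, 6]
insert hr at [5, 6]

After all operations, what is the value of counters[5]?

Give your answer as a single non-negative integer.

Step 1: insert u at [2, 9] -> counters=[0,0,1,0,0,0,0,0,0,1,0]
Step 2: insert zh at [2, 7] -> counters=[0,0,2,0,0,0,0,1,0,1,0]
Step 3: insert wal at [5, 6] -> counters=[0,0,2,0,0,1,1,1,0,1,0]
Step 4: insert hr at [5, 6] -> counters=[0,0,2,0,0,2,2,1,0,1,0]
Final counters=[0,0,2,0,0,2,2,1,0,1,0] -> counters[5]=2

Answer: 2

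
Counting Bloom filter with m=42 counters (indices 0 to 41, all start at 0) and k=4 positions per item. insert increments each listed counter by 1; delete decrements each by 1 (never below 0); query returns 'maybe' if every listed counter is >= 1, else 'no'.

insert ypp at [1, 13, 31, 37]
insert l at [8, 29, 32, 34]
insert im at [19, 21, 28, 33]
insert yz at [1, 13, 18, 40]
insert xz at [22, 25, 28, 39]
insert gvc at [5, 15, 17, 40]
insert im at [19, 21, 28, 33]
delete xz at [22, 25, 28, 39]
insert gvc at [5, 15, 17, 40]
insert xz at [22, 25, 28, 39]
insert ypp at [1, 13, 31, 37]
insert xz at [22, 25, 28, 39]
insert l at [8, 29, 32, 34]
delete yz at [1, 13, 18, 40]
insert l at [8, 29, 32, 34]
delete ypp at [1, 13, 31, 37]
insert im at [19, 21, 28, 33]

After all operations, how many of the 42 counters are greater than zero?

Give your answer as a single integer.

Step 1: insert ypp at [1, 13, 31, 37] -> counters=[0,1,0,0,0,0,0,0,0,0,0,0,0,1,0,0,0,0,0,0,0,0,0,0,0,0,0,0,0,0,0,1,0,0,0,0,0,1,0,0,0,0]
Step 2: insert l at [8, 29, 32, 34] -> counters=[0,1,0,0,0,0,0,0,1,0,0,0,0,1,0,0,0,0,0,0,0,0,0,0,0,0,0,0,0,1,0,1,1,0,1,0,0,1,0,0,0,0]
Step 3: insert im at [19, 21, 28, 33] -> counters=[0,1,0,0,0,0,0,0,1,0,0,0,0,1,0,0,0,0,0,1,0,1,0,0,0,0,0,0,1,1,0,1,1,1,1,0,0,1,0,0,0,0]
Step 4: insert yz at [1, 13, 18, 40] -> counters=[0,2,0,0,0,0,0,0,1,0,0,0,0,2,0,0,0,0,1,1,0,1,0,0,0,0,0,0,1,1,0,1,1,1,1,0,0,1,0,0,1,0]
Step 5: insert xz at [22, 25, 28, 39] -> counters=[0,2,0,0,0,0,0,0,1,0,0,0,0,2,0,0,0,0,1,1,0,1,1,0,0,1,0,0,2,1,0,1,1,1,1,0,0,1,0,1,1,0]
Step 6: insert gvc at [5, 15, 17, 40] -> counters=[0,2,0,0,0,1,0,0,1,0,0,0,0,2,0,1,0,1,1,1,0,1,1,0,0,1,0,0,2,1,0,1,1,1,1,0,0,1,0,1,2,0]
Step 7: insert im at [19, 21, 28, 33] -> counters=[0,2,0,0,0,1,0,0,1,0,0,0,0,2,0,1,0,1,1,2,0,2,1,0,0,1,0,0,3,1,0,1,1,2,1,0,0,1,0,1,2,0]
Step 8: delete xz at [22, 25, 28, 39] -> counters=[0,2,0,0,0,1,0,0,1,0,0,0,0,2,0,1,0,1,1,2,0,2,0,0,0,0,0,0,2,1,0,1,1,2,1,0,0,1,0,0,2,0]
Step 9: insert gvc at [5, 15, 17, 40] -> counters=[0,2,0,0,0,2,0,0,1,0,0,0,0,2,0,2,0,2,1,2,0,2,0,0,0,0,0,0,2,1,0,1,1,2,1,0,0,1,0,0,3,0]
Step 10: insert xz at [22, 25, 28, 39] -> counters=[0,2,0,0,0,2,0,0,1,0,0,0,0,2,0,2,0,2,1,2,0,2,1,0,0,1,0,0,3,1,0,1,1,2,1,0,0,1,0,1,3,0]
Step 11: insert ypp at [1, 13, 31, 37] -> counters=[0,3,0,0,0,2,0,0,1,0,0,0,0,3,0,2,0,2,1,2,0,2,1,0,0,1,0,0,3,1,0,2,1,2,1,0,0,2,0,1,3,0]
Step 12: insert xz at [22, 25, 28, 39] -> counters=[0,3,0,0,0,2,0,0,1,0,0,0,0,3,0,2,0,2,1,2,0,2,2,0,0,2,0,0,4,1,0,2,1,2,1,0,0,2,0,2,3,0]
Step 13: insert l at [8, 29, 32, 34] -> counters=[0,3,0,0,0,2,0,0,2,0,0,0,0,3,0,2,0,2,1,2,0,2,2,0,0,2,0,0,4,2,0,2,2,2,2,0,0,2,0,2,3,0]
Step 14: delete yz at [1, 13, 18, 40] -> counters=[0,2,0,0,0,2,0,0,2,0,0,0,0,2,0,2,0,2,0,2,0,2,2,0,0,2,0,0,4,2,0,2,2,2,2,0,0,2,0,2,2,0]
Step 15: insert l at [8, 29, 32, 34] -> counters=[0,2,0,0,0,2,0,0,3,0,0,0,0,2,0,2,0,2,0,2,0,2,2,0,0,2,0,0,4,3,0,2,3,2,3,0,0,2,0,2,2,0]
Step 16: delete ypp at [1, 13, 31, 37] -> counters=[0,1,0,0,0,2,0,0,3,0,0,0,0,1,0,2,0,2,0,2,0,2,2,0,0,2,0,0,4,3,0,1,3,2,3,0,0,1,0,2,2,0]
Step 17: insert im at [19, 21, 28, 33] -> counters=[0,1,0,0,0,2,0,0,3,0,0,0,0,1,0,2,0,2,0,3,0,3,2,0,0,2,0,0,5,3,0,1,3,3,3,0,0,1,0,2,2,0]
Final counters=[0,1,0,0,0,2,0,0,3,0,0,0,0,1,0,2,0,2,0,3,0,3,2,0,0,2,0,0,5,3,0,1,3,3,3,0,0,1,0,2,2,0] -> 19 nonzero

Answer: 19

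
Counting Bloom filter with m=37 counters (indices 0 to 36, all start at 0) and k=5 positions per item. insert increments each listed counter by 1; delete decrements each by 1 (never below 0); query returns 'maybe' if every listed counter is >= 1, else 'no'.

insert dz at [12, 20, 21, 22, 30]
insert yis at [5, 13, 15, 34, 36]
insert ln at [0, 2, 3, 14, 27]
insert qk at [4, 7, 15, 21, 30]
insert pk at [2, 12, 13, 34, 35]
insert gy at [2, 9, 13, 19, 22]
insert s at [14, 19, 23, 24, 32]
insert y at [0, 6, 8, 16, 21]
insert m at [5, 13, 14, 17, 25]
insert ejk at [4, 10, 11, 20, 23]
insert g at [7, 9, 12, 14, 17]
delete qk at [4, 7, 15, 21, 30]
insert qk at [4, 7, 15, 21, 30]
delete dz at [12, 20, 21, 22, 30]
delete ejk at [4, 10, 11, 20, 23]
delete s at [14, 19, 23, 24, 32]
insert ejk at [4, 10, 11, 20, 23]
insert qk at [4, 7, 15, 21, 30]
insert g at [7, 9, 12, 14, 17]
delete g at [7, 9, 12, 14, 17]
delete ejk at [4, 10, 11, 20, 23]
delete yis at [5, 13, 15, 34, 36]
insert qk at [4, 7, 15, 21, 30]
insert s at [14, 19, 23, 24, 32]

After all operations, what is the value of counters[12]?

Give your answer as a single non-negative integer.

Step 1: insert dz at [12, 20, 21, 22, 30] -> counters=[0,0,0,0,0,0,0,0,0,0,0,0,1,0,0,0,0,0,0,0,1,1,1,0,0,0,0,0,0,0,1,0,0,0,0,0,0]
Step 2: insert yis at [5, 13, 15, 34, 36] -> counters=[0,0,0,0,0,1,0,0,0,0,0,0,1,1,0,1,0,0,0,0,1,1,1,0,0,0,0,0,0,0,1,0,0,0,1,0,1]
Step 3: insert ln at [0, 2, 3, 14, 27] -> counters=[1,0,1,1,0,1,0,0,0,0,0,0,1,1,1,1,0,0,0,0,1,1,1,0,0,0,0,1,0,0,1,0,0,0,1,0,1]
Step 4: insert qk at [4, 7, 15, 21, 30] -> counters=[1,0,1,1,1,1,0,1,0,0,0,0,1,1,1,2,0,0,0,0,1,2,1,0,0,0,0,1,0,0,2,0,0,0,1,0,1]
Step 5: insert pk at [2, 12, 13, 34, 35] -> counters=[1,0,2,1,1,1,0,1,0,0,0,0,2,2,1,2,0,0,0,0,1,2,1,0,0,0,0,1,0,0,2,0,0,0,2,1,1]
Step 6: insert gy at [2, 9, 13, 19, 22] -> counters=[1,0,3,1,1,1,0,1,0,1,0,0,2,3,1,2,0,0,0,1,1,2,2,0,0,0,0,1,0,0,2,0,0,0,2,1,1]
Step 7: insert s at [14, 19, 23, 24, 32] -> counters=[1,0,3,1,1,1,0,1,0,1,0,0,2,3,2,2,0,0,0,2,1,2,2,1,1,0,0,1,0,0,2,0,1,0,2,1,1]
Step 8: insert y at [0, 6, 8, 16, 21] -> counters=[2,0,3,1,1,1,1,1,1,1,0,0,2,3,2,2,1,0,0,2,1,3,2,1,1,0,0,1,0,0,2,0,1,0,2,1,1]
Step 9: insert m at [5, 13, 14, 17, 25] -> counters=[2,0,3,1,1,2,1,1,1,1,0,0,2,4,3,2,1,1,0,2,1,3,2,1,1,1,0,1,0,0,2,0,1,0,2,1,1]
Step 10: insert ejk at [4, 10, 11, 20, 23] -> counters=[2,0,3,1,2,2,1,1,1,1,1,1,2,4,3,2,1,1,0,2,2,3,2,2,1,1,0,1,0,0,2,0,1,0,2,1,1]
Step 11: insert g at [7, 9, 12, 14, 17] -> counters=[2,0,3,1,2,2,1,2,1,2,1,1,3,4,4,2,1,2,0,2,2,3,2,2,1,1,0,1,0,0,2,0,1,0,2,1,1]
Step 12: delete qk at [4, 7, 15, 21, 30] -> counters=[2,0,3,1,1,2,1,1,1,2,1,1,3,4,4,1,1,2,0,2,2,2,2,2,1,1,0,1,0,0,1,0,1,0,2,1,1]
Step 13: insert qk at [4, 7, 15, 21, 30] -> counters=[2,0,3,1,2,2,1,2,1,2,1,1,3,4,4,2,1,2,0,2,2,3,2,2,1,1,0,1,0,0,2,0,1,0,2,1,1]
Step 14: delete dz at [12, 20, 21, 22, 30] -> counters=[2,0,3,1,2,2,1,2,1,2,1,1,2,4,4,2,1,2,0,2,1,2,1,2,1,1,0,1,0,0,1,0,1,0,2,1,1]
Step 15: delete ejk at [4, 10, 11, 20, 23] -> counters=[2,0,3,1,1,2,1,2,1,2,0,0,2,4,4,2,1,2,0,2,0,2,1,1,1,1,0,1,0,0,1,0,1,0,2,1,1]
Step 16: delete s at [14, 19, 23, 24, 32] -> counters=[2,0,3,1,1,2,1,2,1,2,0,0,2,4,3,2,1,2,0,1,0,2,1,0,0,1,0,1,0,0,1,0,0,0,2,1,1]
Step 17: insert ejk at [4, 10, 11, 20, 23] -> counters=[2,0,3,1,2,2,1,2,1,2,1,1,2,4,3,2,1,2,0,1,1,2,1,1,0,1,0,1,0,0,1,0,0,0,2,1,1]
Step 18: insert qk at [4, 7, 15, 21, 30] -> counters=[2,0,3,1,3,2,1,3,1,2,1,1,2,4,3,3,1,2,0,1,1,3,1,1,0,1,0,1,0,0,2,0,0,0,2,1,1]
Step 19: insert g at [7, 9, 12, 14, 17] -> counters=[2,0,3,1,3,2,1,4,1,3,1,1,3,4,4,3,1,3,0,1,1,3,1,1,0,1,0,1,0,0,2,0,0,0,2,1,1]
Step 20: delete g at [7, 9, 12, 14, 17] -> counters=[2,0,3,1,3,2,1,3,1,2,1,1,2,4,3,3,1,2,0,1,1,3,1,1,0,1,0,1,0,0,2,0,0,0,2,1,1]
Step 21: delete ejk at [4, 10, 11, 20, 23] -> counters=[2,0,3,1,2,2,1,3,1,2,0,0,2,4,3,3,1,2,0,1,0,3,1,0,0,1,0,1,0,0,2,0,0,0,2,1,1]
Step 22: delete yis at [5, 13, 15, 34, 36] -> counters=[2,0,3,1,2,1,1,3,1,2,0,0,2,3,3,2,1,2,0,1,0,3,1,0,0,1,0,1,0,0,2,0,0,0,1,1,0]
Step 23: insert qk at [4, 7, 15, 21, 30] -> counters=[2,0,3,1,3,1,1,4,1,2,0,0,2,3,3,3,1,2,0,1,0,4,1,0,0,1,0,1,0,0,3,0,0,0,1,1,0]
Step 24: insert s at [14, 19, 23, 24, 32] -> counters=[2,0,3,1,3,1,1,4,1,2,0,0,2,3,4,3,1,2,0,2,0,4,1,1,1,1,0,1,0,0,3,0,1,0,1,1,0]
Final counters=[2,0,3,1,3,1,1,4,1,2,0,0,2,3,4,3,1,2,0,2,0,4,1,1,1,1,0,1,0,0,3,0,1,0,1,1,0] -> counters[12]=2

Answer: 2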